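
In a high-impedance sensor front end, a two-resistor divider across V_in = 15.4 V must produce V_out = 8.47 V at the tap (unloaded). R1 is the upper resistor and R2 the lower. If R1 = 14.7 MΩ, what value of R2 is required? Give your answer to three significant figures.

R2 ≈ 18.0 MΩ

V_out/V_in = R2/(R1+R2) = 0.5500.
Rearranging, R2 = R1·k/(1−k) = 14.7 × 1.222 = 17.97 MΩ.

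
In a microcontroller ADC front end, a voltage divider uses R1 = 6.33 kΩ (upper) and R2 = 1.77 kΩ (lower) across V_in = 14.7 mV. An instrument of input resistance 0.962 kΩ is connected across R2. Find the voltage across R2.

The load sits in parallel with R2, giving an effective lower resistance R2' = R2·R_L/(R2+R_L) = 0.6233 kΩ.
Then V_out = V_in · R2'/(R1 + R2') = 14.7 × 0.6233/6.953 = 1.318 mV.
(Unloaded it would be 3.21 mV; the load pulls it down.)

V_out ≈ 1.32 mV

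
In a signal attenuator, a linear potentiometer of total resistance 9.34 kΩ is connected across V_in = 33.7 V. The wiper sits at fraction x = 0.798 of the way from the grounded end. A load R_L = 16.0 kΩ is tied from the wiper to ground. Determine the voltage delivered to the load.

The pot divides into 1.887 kΩ above the wiper and 7.453 kΩ below.
Lower segment in parallel with the load: 7.453 ‖ 16.0 = 5.085 kΩ.
Loaded-divider output: V_out = 33.7 × 0.7294 = 24.58 V.

V_out ≈ 24.6 V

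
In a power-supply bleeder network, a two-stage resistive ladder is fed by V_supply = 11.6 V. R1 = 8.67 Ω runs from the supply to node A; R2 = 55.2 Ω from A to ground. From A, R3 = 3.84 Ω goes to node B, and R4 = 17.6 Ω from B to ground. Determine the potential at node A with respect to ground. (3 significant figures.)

V_A ≈ 7.43 V

Looking into the second stage from A: R3 + R4 = 21.44 Ω appears in parallel with R2.
R2 ‖ (R3+R4) = 15.44 Ω.
V_A = 11.6 × 15.44/(8.67 + 15.44) = 7.429 V.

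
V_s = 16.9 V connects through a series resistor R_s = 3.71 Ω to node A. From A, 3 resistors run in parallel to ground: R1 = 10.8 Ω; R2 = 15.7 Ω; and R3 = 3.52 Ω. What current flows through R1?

Parallel bank: R_p = 1/(1/10.8 + 1/15.7 + 1/3.52) = 2.271 Ω.
V_A by voltage divider: V_A = 16.9 × 2.271/(3.71 + 2.271) = 6.417 V.
I(R1) = V_A / R1 = 6.417/10.8 = 0.5941 A.

I ≈ 0.594 A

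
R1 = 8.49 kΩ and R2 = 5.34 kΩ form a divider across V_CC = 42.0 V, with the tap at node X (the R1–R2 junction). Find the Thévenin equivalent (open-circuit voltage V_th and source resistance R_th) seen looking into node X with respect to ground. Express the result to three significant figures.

V_th ≈ 16.2 V, R_th ≈ 3.28 kΩ

With X open, the divider is unloaded: V_th = 42.0 × 5.34/13.83 = 16.22 V.
Zeroing V_CC shorts the top of R1 to ground, so R_th = R1 ‖ R2 = 3.278 kΩ.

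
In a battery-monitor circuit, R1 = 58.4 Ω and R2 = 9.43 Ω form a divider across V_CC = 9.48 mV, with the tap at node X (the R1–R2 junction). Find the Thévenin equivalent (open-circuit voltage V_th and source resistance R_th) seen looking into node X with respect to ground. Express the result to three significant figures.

With X open, the divider is unloaded: V_th = 9.48 × 9.43/67.83 = 1.318 mV.
Looking into X with the source shorted: R_th = R1·R2/(R1+R2) = 58.40 × 9.43/67.83 = 8.119 Ω.

V_th ≈ 1.32 mV, R_th ≈ 8.12 Ω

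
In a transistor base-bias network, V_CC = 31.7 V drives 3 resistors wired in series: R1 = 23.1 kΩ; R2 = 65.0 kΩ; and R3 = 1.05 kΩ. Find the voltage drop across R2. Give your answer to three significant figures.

ΣR = 23.1 + 65.0 + 1.05 = 89.15 kΩ.
Voltage divider: V = V_CC · (65.00 / 89.15) = 31.7 × 0.7291 = 23.11 V.

V ≈ 23.1 V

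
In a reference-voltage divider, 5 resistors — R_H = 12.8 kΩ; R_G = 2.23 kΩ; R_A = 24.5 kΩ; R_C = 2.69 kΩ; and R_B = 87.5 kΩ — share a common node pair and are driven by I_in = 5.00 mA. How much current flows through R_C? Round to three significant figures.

I ≈ 1.96 mA

ΣG = 1/12.8 + 1/2.23 + 1/24.5 + 1/2.69 + 1/87.5 = 0.9505.
R_C takes the fraction G_k/ΣG = 0.3717/0.9505 = 0.3911, so I = 5.00 × 0.3911 = 1.955 mA.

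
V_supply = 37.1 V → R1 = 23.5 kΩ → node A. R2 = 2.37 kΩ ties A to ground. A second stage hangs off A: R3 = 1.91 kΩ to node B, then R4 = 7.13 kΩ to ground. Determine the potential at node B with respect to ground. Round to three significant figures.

V_B ≈ 2.17 V

Node A sees R2 in parallel with the series input of stage 2, R3 + R4 = 9.040 kΩ.
Effective lower resistance at A: R2 ‖ 9.040 = 1.878 kΩ.
V_A = 37.1 × 1.878/(23.5 + 1.878) = 2.745 V.
Then the unloaded second divider: V_B = V_A × R4/(R3+R4) = 2.745 × 0.7887 = 2.165 V.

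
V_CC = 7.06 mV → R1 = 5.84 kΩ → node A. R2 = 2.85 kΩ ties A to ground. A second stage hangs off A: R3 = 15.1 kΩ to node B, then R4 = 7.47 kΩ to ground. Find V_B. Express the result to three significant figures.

The second stage (R3 + R4 = 22.57 kΩ) loads node A in parallel with R2.
Effective lower resistance at A: R2 ‖ 22.57 = 2.530 kΩ.
V_A = 7.06 × 2.530/(5.84 + 2.530) = 2.134 mV.
Stage 2 is unloaded, so V_B = V_A · R4/(R3+R4) = 2.134 × 7.47/22.57 = 0.7064 mV.

V_B ≈ 0.706 mV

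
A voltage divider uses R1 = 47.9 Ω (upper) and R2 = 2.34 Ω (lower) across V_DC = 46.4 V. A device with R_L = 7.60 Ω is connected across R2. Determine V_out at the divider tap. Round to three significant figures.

The load sits in parallel with R2, giving an effective lower resistance R2' = R2·R_L/(R2+R_L) = 1.789 Ω.
Then V_out = V_DC · R2'/(R1 + R2') = 46.4 × 1.789/49.69 = 1.671 V.
(Unloaded it would be 2.16 V; the load pulls it down.)

V_out ≈ 1.67 V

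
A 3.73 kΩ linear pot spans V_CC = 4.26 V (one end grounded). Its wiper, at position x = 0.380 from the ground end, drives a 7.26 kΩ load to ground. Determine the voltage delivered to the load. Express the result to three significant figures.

V_out ≈ 1.44 V

Lower segment x·R_p = 1.417 kΩ; upper segment (1−x)·R_p = 2.313 kΩ.
Lower segment in parallel with the load: 1.417 ‖ 7.26 = 1.186 kΩ.
Then V_out = V_CC · 1.186/(2.313 + 1.186) = 1.444 V.
(Unloaded: V_out = x·V_CC = 1.62 V.)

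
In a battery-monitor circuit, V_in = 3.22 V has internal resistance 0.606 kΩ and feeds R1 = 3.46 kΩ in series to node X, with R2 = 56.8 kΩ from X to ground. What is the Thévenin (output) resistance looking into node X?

R1' = 0.606 + 3.46 = 4.066 kΩ (source resistance + R1).
Looking into X with the source shorted: R_th = R1'·R2/(R1'+R2) = 4.066 × 56.8/60.87 = 3.794 kΩ.

R_th ≈ 3.79 kΩ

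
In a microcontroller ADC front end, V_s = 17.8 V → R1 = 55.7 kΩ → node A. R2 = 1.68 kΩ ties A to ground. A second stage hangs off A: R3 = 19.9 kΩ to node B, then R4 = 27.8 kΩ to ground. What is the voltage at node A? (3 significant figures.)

V_A ≈ 0.504 V

Node A sees R2 in parallel with the series input of stage 2, R3 + R4 = 47.70 kΩ.
Effective lower resistance at A: R2 ‖ 47.70 = 1.623 kΩ.
First divider: V_A = V_s · 1.623/(55.7 + 1.623) = 0.5039 V.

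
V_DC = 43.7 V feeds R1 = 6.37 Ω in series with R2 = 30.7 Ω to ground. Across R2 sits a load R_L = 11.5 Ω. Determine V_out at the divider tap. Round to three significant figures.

The load sits in parallel with R2, giving an effective lower resistance R2' = R2·R_L/(R2+R_L) = 8.366 Ω.
Voltage divider with the loaded lower leg: V_out = 43.7 × 8.366/(6.37 + 8.366) = 43.7 × 0.5677 = 24.81 V.
(Unloaded it would be 36.2 V; the load pulls it down.)

V_out ≈ 24.8 V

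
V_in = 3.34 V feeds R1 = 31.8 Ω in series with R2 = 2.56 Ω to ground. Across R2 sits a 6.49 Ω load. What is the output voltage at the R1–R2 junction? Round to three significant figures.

The load sits in parallel with R2, giving an effective lower resistance R2' = R2·R_L/(R2+R_L) = 1.836 Ω.
Now apply the divider: V_out = 3.34 × 0.05458 = 0.1823 V.

V_out ≈ 0.182 V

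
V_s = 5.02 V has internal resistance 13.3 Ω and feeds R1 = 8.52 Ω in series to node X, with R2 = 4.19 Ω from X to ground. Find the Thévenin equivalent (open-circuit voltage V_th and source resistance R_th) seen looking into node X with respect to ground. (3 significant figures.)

R1' = 13.3 + 8.52 = 21.82 Ω (source resistance + R1).
Open-circuit (no load on X): V_th = V_s · R2/(R1' + R2) = 5.02 × 4.19/(21.82 + 4.19) = 0.8087 V.
With V_s suppressed (replaced by a short), R_th = R1' ‖ R2 = (21.82 × 4.19)/(21.82 + 4.19) = 3.515 Ω.

V_th ≈ 0.809 V, R_th ≈ 3.52 Ω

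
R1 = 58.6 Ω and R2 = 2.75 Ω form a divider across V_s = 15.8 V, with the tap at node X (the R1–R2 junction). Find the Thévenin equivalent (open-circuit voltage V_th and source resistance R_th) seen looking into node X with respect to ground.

V_th is the unloaded tap voltage: V_s · R2/(R1+R2) = 15.8 × 0.04482 = 0.7082 V.
With V_s suppressed (replaced by a short), R_th = R1 ‖ R2 = (58.60 × 2.75)/(58.60 + 2.75) = 2.627 Ω.

V_th ≈ 0.708 V, R_th ≈ 2.63 Ω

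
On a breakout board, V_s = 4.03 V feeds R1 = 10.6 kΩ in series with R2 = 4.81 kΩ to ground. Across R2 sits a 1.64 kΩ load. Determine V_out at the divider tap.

The load sits in parallel with R2, giving an effective lower resistance R2' = R2·R_L/(R2+R_L) = 1.223 kΩ.
Now apply the divider: V_out = 4.03 × 0.1034 = 0.4169 V.
(Unloaded it would be 1.26 V; the load pulls it down.)

V_out ≈ 0.417 V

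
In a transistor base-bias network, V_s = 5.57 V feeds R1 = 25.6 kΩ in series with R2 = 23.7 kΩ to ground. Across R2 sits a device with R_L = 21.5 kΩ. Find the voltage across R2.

V_out ≈ 1.70 V

First combine the lower leg with the load: R2 ‖ R_L = 11.27 kΩ.
Now apply the divider: V_out = 5.57 × 0.3057 = 1.703 V.
(Unloaded it would be 2.68 V; the load pulls it down.)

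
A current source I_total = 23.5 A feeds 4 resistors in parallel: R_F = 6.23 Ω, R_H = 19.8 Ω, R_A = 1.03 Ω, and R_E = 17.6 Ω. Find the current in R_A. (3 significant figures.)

I ≈ 18.4 A

Conductances: ΣG = 1/6.23 + 1/19.8 + 1/1.03 + 1/17.6 = 1.239 (1/Ω).
By the current-divider rule, I = I_total · G_k/ΣG = 23.5 × 0.7838 = 18.42 A.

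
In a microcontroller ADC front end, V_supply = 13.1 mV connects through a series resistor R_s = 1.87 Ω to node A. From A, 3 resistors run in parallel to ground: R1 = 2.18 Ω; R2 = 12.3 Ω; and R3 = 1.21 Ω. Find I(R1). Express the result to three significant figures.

Parallel bank: R_p = 1/(1/2.18 + 1/12.3 + 1/1.21) = 0.7318 Ω.
V_A by voltage divider: V_A = 13.1 × 0.7318/(1.87 + 0.7318) = 3.685 mV.
I(R1) = V_A / R1 = 3.685/2.18 = 1.690 mA.

I ≈ 1.69 mA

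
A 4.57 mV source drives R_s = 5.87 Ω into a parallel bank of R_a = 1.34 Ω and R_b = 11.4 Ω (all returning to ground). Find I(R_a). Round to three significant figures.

Equivalent of the parallel group: R_p = 1.199 Ω.
Node voltage V_A = V_DC · R_p/(R_s + R_p) = 4.57 × 0.1696 = 0.7752 mV.
I(R_a) = V_A / R_a = 0.7752/1.34 = 0.5785 mA.

I ≈ 0.578 mA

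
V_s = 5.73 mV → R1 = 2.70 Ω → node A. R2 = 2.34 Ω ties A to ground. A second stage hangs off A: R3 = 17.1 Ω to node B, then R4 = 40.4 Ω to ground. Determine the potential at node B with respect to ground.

V_B ≈ 1.83 mV

Looking into the second stage from A: R3 + R4 = 57.50 Ω appears in parallel with R2.
R2 ‖ (R3+R4) = 2.248 Ω.
So V_A = 5.73 × 0.4544 = 2.604 mV.
Stage 2 is unloaded, so V_B = V_A · R4/(R3+R4) = 2.604 × 40.4/57.50 = 1.829 mV.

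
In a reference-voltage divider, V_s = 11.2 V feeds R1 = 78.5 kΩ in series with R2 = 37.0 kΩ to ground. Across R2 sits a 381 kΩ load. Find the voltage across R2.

First combine the lower leg with the load: R2 ‖ R_L = 33.72 kΩ.
Then V_out = V_s · R2'/(R1 + R2') = 11.2 × 33.72/112.2 = 3.366 V.

V_out ≈ 3.37 V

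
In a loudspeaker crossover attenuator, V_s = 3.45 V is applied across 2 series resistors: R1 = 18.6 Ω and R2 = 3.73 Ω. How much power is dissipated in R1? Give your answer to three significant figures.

ΣR = 22.33 Ω → I = 3.45/22.33 = 0.1545 A.
P = I²R = 0.02387 × 18.6 = 0.4440 W.

P ≈ 0.444 W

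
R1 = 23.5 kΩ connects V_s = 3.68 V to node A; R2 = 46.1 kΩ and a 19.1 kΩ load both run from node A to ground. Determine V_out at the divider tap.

V_out ≈ 1.34 V

R2 ‖ R_L = (46.1 × 19.1)/(46.1 + 19.1) = 13.50 kΩ.
Then V_out = V_s · R2'/(R1 + R2') = 3.68 × 13.50/37.00 = 1.343 V.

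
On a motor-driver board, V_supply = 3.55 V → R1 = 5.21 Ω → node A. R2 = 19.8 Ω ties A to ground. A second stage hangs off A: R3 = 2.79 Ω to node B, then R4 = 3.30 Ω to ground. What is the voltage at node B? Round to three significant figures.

V_B ≈ 0.908 V

Node A sees R2 in parallel with the series input of stage 2, R3 + R4 = 6.090 Ω.
Effective lower resistance at A: R2 ‖ 6.090 = 4.657 Ω.
First divider: V_A = V_supply · 4.657/(5.21 + 4.657) = 1.676 V.
V_B = V_A × 0.5419 = 0.9080 V.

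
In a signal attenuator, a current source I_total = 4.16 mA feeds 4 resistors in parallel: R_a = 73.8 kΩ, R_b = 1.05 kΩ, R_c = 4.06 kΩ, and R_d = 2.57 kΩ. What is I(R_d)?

Conductances: ΣG = 1/73.8 + 1/1.05 + 1/4.06 + 1/2.57 = 1.601 (1/kΩ).
R_d takes the fraction G_k/ΣG = 0.3891/1.601 = 0.2430, so I = 4.16 × 0.2430 = 1.011 mA.

I ≈ 1.01 mA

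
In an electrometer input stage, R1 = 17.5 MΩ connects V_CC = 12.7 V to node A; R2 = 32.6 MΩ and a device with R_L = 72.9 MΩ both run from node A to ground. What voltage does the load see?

First combine the lower leg with the load: R2 ‖ R_L = 22.53 MΩ.
Voltage divider with the loaded lower leg: V_out = 12.7 × 22.53/(17.5 + 22.53) = 12.7 × 0.5628 = 7.147 V.

V_out ≈ 7.15 V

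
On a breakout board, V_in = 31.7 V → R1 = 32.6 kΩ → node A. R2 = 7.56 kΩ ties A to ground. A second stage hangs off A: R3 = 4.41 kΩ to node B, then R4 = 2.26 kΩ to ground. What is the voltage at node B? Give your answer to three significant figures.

The second stage (R3 + R4 = 6.670 kΩ) loads node A in parallel with R2.
R2 ‖ (R3+R4) = 3.544 kΩ.
So V_A = 31.7 × 0.09804 = 3.108 V.
Stage 2 is unloaded, so V_B = V_A · R4/(R3+R4) = 3.108 × 2.26/6.670 = 1.053 V.

V_B ≈ 1.05 V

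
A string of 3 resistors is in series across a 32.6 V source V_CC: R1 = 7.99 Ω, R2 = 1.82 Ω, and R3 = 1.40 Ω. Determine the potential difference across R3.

V ≈ 4.07 V

ΣR = 7.99 + 1.82 + 1.40 = 11.21 Ω.
V = V_CC · R/ΣR = 32.6 × 0.1249 = 4.071 V.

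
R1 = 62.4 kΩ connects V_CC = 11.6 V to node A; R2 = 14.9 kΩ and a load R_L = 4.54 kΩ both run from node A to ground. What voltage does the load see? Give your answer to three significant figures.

First combine the lower leg with the load: R2 ‖ R_L = 3.480 kΩ.
Then V_out = V_CC · R2'/(R1 + R2') = 11.6 × 3.480/65.88 = 0.6127 V.
(Unloaded it would be 2.24 V; the load pulls it down.)

V_out ≈ 0.613 V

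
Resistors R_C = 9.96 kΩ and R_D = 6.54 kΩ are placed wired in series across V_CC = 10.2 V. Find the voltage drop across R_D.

Series total: ΣR = 9.96 + 6.54 = 16.50 kΩ.
V = V_CC · R/ΣR = 10.2 × 0.3964 = 4.043 V.

V ≈ 4.04 V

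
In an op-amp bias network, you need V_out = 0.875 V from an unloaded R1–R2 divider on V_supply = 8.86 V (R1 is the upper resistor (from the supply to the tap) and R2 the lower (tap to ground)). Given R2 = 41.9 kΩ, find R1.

V_out/V_supply = R2/(R1+R2) = 0.09876.
R1 = R2·(1/k − 1) = 41.9 × 9.126 = 382.4 kΩ.

R1 ≈ 382 kΩ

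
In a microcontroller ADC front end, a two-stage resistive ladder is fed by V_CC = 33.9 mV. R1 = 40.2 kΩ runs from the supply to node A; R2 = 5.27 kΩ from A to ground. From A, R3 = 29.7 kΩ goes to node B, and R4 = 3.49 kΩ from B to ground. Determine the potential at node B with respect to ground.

V_B ≈ 0.362 mV

Node A sees R2 in parallel with the series input of stage 2, R3 + R4 = 33.19 kΩ.
Effective lower resistance at A: R2 ‖ 33.19 = 4.548 kΩ.
V_A = 33.9 × 4.548/(40.2 + 4.548) = 3.445 mV.
V_B = V_A × 0.1052 = 0.3623 mV.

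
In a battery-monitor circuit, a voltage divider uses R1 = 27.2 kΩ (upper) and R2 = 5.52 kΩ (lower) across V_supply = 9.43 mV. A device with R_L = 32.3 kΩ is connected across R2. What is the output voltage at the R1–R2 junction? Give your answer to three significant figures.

V_out ≈ 1.39 mV

R2 ‖ R_L = (5.52 × 32.3)/(5.52 + 32.3) = 4.714 kΩ.
Then V_out = V_supply · R2'/(R1 + R2') = 9.43 × 4.714/31.91 = 1.393 mV.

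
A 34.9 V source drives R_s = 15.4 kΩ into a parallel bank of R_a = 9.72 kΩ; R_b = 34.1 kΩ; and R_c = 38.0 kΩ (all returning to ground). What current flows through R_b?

Combine the parallel branches: R_p = (1/9.72 + 1/34.1 + 1/38.0)⁻¹ = 6.308 kΩ.
V_A by voltage divider: V_A = 34.9 × 6.308/(15.4 + 6.308) = 10.14 V.
Branch current I = V_A/R_b = 10.14/34.1 = 0.2974 mA.

I ≈ 0.297 mA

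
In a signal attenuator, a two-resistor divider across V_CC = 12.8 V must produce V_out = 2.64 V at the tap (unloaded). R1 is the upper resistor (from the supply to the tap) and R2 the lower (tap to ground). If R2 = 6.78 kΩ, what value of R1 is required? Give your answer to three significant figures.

R1 ≈ 26.1 kΩ

Required fraction k = V_out/V_CC = 0.2062.
Rearranging, R1 = R2·(1−k)/k = 6.78 × 3.848 = 26.09 kΩ.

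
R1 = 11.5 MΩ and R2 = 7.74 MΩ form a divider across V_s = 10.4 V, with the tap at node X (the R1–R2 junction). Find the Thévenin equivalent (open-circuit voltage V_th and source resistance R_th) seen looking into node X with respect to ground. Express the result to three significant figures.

V_th ≈ 4.18 V, R_th ≈ 4.63 MΩ

Open-circuit (no load on X): V_th = V_s · R2/(R1 + R2) = 10.4 × 7.74/(11.50 + 7.74) = 4.184 V.
Looking into X with the source shorted: R_th = R1·R2/(R1+R2) = 11.50 × 7.74/19.24 = 4.626 MΩ.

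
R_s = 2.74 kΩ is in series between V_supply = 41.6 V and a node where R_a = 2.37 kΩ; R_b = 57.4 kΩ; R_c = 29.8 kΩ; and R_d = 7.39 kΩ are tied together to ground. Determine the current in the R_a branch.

I ≈ 6.58 mA

Combine the parallel branches: R_p = (1/2.37 + 1/57.4 + 1/29.8 + 1/7.39)⁻¹ = 1.644 kΩ.
V_A = 41.6 × 1.644/4.384 = 15.60 V.
I(R_a) = V_A / R_a = 15.60/2.37 = 6.583 mA.
(Equivalently: I_total = 9.489 mA, then current-divider fraction G_k/ΣG = 0.6937.)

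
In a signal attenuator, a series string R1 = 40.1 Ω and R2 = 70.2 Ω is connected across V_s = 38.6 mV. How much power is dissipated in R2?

P ≈ 8.60 µW

Series current I = V_s/ΣR = 38.6/110.3 = 0.3500 mA.
P(R2) = I²·R2 = (0.3500)² × 70.2 = 8.597 µW.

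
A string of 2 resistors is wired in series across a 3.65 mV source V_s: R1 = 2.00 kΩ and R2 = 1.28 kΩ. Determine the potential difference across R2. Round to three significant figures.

V ≈ 1.42 mV

Total series resistance ΣR = 2.00 + 1.28 = 3.280 kΩ.
V = V_s · R/ΣR = 3.65 × 0.3902 = 1.424 mV.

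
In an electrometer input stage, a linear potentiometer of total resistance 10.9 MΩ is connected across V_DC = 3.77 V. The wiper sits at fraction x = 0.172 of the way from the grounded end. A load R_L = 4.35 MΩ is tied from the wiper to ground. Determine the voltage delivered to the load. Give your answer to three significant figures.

The pot divides into 9.025 MΩ above the wiper and 1.875 MΩ below.
Lower segment in parallel with the load: 1.875 ‖ 4.35 = 1.310 MΩ.
Then V_out = V_DC · 1.310/(9.025 + 1.310) = 0.4779 V.

V_out ≈ 0.478 V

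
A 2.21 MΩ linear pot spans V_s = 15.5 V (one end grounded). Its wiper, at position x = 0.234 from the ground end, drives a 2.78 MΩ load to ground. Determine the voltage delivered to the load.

Lower segment x·R_p = 0.5171 MΩ; upper segment (1−x)·R_p = 1.693 MΩ.
(x·R_p) ‖ R_L = 0.4360 MΩ.
Then V_out = V_s · 0.4360/(1.693 + 0.4360) = 3.175 V.

V_out ≈ 3.17 V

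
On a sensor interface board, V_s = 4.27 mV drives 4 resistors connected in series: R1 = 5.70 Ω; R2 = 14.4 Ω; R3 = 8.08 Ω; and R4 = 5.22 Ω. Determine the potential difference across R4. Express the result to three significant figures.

Total series resistance ΣR = 5.70 + 14.4 + 8.08 + 5.22 = 33.40 Ω.
By the voltage-divider rule, V = 4.27 × 5.220/33.40 = 0.6673 mV.

V ≈ 0.667 mV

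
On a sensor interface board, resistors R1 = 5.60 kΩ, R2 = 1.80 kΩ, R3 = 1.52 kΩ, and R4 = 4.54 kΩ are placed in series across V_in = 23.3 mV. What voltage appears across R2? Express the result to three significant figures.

V ≈ 3.12 mV

Total series resistance ΣR = 5.60 + 1.80 + 1.52 + 4.54 = 13.46 kΩ.
Voltage divider: V = V_in · (1.800 / 13.46) = 23.3 × 0.1337 = 3.116 mV.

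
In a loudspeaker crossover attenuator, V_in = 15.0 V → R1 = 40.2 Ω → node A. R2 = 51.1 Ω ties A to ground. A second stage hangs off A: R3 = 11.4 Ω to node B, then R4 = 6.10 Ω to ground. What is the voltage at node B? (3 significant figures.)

Node A sees R2 in parallel with the series input of stage 2, R3 + R4 = 17.50 Ω.
R2 ‖ (R3+R4) = 13.04 Ω.
First divider: V_A = V_in · 13.04/(40.2 + 13.04) = 3.673 V.
V_B = V_A × 0.3486 = 1.280 V.

V_B ≈ 1.28 V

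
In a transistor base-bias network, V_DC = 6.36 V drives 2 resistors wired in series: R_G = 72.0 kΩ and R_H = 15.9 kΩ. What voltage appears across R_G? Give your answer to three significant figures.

Series total: ΣR = 72.0 + 15.9 = 87.90 kΩ.
Voltage divider: V = V_DC · (72.00 / 87.90) = 6.36 × 0.8191 = 5.210 V.

V ≈ 5.21 V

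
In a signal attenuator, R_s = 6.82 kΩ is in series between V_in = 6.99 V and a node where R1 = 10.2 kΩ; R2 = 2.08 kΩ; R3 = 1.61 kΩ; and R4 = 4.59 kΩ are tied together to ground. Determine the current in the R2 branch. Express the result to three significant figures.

Combine the parallel branches: R_p = (1/10.2 + 1/2.08 + 1/1.61 + 1/4.59)⁻¹ = 0.7053 kΩ.
Node voltage V_A = V_in · R_p/(R_s + R_p) = 6.99 × 0.09373 = 0.6551 V.
Branch current I = V_A/R2 = 0.6551/2.08 = 0.3150 mA.
(Equivalently: I_total = 0.9289 mA, then current-divider fraction G_k/ΣG = 0.3391.)

I ≈ 0.315 mA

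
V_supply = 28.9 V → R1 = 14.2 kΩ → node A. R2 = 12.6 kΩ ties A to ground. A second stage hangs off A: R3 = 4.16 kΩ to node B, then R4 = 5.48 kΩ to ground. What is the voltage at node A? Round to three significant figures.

Node A sees R2 in parallel with the series input of stage 2, R3 + R4 = 9.640 kΩ.
R2 ‖ (R3+R4) = 5.462 kΩ.
So V_A = 28.9 × 0.2778 = 8.028 V.

V_A ≈ 8.03 V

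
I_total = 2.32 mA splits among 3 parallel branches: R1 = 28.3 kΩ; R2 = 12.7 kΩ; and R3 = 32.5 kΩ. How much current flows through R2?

Conductances: ΣG = 1/28.3 + 1/12.7 + 1/32.5 = 0.1448 (1/kΩ).
R2 takes the fraction G_k/ΣG = 0.07874/0.1448 = 0.5436, so I = 2.32 × 0.5436 = 1.261 mA.

I ≈ 1.26 mA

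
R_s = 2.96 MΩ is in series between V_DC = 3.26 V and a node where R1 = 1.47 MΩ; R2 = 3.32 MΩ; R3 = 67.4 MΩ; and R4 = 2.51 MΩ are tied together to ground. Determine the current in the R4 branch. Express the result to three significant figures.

Parallel bank: R_p = 1/(1/1.47 + 1/3.32 + 1/67.4 + 1/2.51) = 0.7170 MΩ.
V_A by voltage divider: V_A = 3.26 × 0.7170/(2.96 + 0.7170) = 0.6357 V.
I(R4) = V_A / R4 = 0.6357/2.51 = 0.2533 µA.

I ≈ 0.253 µA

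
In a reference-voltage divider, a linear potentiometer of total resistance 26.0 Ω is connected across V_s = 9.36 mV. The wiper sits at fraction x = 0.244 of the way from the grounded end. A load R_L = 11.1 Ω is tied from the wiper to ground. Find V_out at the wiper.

V_out ≈ 1.59 mV

The pot divides into 19.66 Ω above the wiper and 6.344 Ω below.
(x·R_p) ‖ R_L = 4.037 Ω.
V_out = 9.36 × 4.037/(19.66 + 4.037) = 1.595 mV.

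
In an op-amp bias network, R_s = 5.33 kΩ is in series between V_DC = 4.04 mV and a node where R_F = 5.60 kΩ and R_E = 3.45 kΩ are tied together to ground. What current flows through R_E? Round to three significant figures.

Parallel bank: R_p = 1/(1/5.60 + 1/3.45) = 2.135 kΩ.
Node voltage V_A = V_DC · R_p/(R_s + R_p) = 4.04 × 0.2860 = 1.155 mV.
Branch current I = V_A/R_E = 1.155/3.45 = 0.3349 µA.
(Equivalently: I_total = 0.5412 µA, then current-divider fraction G_k/ΣG = 0.6188.)

I ≈ 0.335 µA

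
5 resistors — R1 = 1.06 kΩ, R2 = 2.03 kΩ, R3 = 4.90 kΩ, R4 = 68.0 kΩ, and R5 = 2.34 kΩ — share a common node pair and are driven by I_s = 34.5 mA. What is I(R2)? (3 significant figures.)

Total conductance ΣG = 1/1.06 + 1/2.03 + 1/4.90 + 1/68.0 + 1/2.34 = 2.082 (units of 1/kΩ).
By the current-divider rule, I = I_s · G_k/ΣG = 34.5 × 0.2366 = 8.162 mA.

I ≈ 8.16 mA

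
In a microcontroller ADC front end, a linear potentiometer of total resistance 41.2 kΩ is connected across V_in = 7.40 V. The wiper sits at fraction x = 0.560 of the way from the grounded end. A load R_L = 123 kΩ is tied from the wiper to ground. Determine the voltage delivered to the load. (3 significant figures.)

V_out ≈ 3.83 V

The pot divides into 18.13 kΩ above the wiper and 23.07 kΩ below.
(x·R_p) ‖ R_L = 19.43 kΩ.
Then V_out = V_in · 19.43/(18.13 + 19.43) = 3.828 V.
(Unloaded: V_out = x·V_in = 4.14 V.)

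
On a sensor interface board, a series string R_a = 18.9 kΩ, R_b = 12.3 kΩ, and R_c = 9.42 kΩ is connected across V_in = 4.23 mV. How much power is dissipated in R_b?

P ≈ 0.133 nW

The common current is I = 4.23/40.62 = 0.1041 µA.
V(R_b) = I·R = 1.281 mV; P = V·I = 1.281 × 0.1041 = 0.1334 nW.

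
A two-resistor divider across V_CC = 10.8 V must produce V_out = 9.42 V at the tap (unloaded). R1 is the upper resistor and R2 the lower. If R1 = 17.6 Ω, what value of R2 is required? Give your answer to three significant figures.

Required fraction k = V_out/V_CC = 0.8722.
Rearranging, R2 = R1·k/(1−k) = 17.6 × 6.826 = 120.1 Ω.

R2 ≈ 120 Ω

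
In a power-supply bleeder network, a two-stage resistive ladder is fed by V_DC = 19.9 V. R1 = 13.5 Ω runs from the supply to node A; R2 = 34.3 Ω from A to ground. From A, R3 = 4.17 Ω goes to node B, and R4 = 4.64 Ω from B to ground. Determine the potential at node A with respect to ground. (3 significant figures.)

V_A ≈ 6.80 V

Node A sees R2 in parallel with the series input of stage 2, R3 + R4 = 8.810 Ω.
R2 ‖ (R3+R4) = 7.010 Ω.
So V_A = 19.9 × 0.3418 = 6.801 V.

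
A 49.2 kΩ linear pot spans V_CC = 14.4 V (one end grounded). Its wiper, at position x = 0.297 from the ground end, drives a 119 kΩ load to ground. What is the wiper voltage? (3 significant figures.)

The pot divides into 34.59 kΩ above the wiper and 14.61 kΩ below.
(x·R_p) ‖ R_L = 13.01 kΩ.
Then V_out = V_CC · 13.01/(34.59 + 13.01) = 3.937 V.

V_out ≈ 3.94 V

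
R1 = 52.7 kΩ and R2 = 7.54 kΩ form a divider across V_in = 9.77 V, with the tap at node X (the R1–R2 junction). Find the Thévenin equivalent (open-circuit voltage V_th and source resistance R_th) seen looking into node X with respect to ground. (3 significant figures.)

V_th ≈ 1.22 V, R_th ≈ 6.60 kΩ

V_th is the unloaded tap voltage: V_in · R2/(R1+R2) = 9.77 × 0.1252 = 1.223 V.
With V_in suppressed (replaced by a short), R_th = R1 ‖ R2 = (52.70 × 7.54)/(52.70 + 7.54) = 6.596 kΩ.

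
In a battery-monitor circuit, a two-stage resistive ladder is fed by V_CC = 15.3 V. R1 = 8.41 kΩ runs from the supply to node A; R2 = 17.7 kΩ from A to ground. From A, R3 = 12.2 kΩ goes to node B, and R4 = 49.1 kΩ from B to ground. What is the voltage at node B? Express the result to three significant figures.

Node A sees R2 in parallel with the series input of stage 2, R3 + R4 = 61.30 kΩ.
R2 ‖ (R3+R4) = 13.73 kΩ.
First divider: V_A = V_CC · 13.73/(8.41 + 13.73) = 9.489 V.
V_B = V_A × 0.8010 = 7.601 V.

V_B ≈ 7.60 V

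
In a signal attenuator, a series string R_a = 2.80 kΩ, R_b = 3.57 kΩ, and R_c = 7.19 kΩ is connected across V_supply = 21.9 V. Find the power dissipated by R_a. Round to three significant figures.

P ≈ 7.30 mW

The common current is I = 21.9/13.56 = 1.615 mA.
V(R_a) = I·R = 4.522 V; P = V·I = 4.522 × 1.615 = 7.303 mW.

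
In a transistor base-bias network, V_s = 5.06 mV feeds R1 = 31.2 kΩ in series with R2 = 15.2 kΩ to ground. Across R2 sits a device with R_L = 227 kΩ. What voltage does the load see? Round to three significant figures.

V_out ≈ 1.59 mV

R2 ‖ R_L = (15.2 × 227)/(15.2 + 227) = 14.25 kΩ.
Now apply the divider: V_out = 5.06 × 0.3135 = 1.586 mV.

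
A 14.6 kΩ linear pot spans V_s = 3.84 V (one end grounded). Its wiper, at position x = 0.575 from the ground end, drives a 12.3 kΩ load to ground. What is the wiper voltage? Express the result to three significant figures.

The pot divides into 6.205 kΩ above the wiper and 8.395 kΩ below.
Lower segment in parallel with the load: 8.395 ‖ 12.3 = 4.990 kΩ.
V_out = 3.84 × 4.990/(6.205 + 4.990) = 1.712 V.

V_out ≈ 1.71 V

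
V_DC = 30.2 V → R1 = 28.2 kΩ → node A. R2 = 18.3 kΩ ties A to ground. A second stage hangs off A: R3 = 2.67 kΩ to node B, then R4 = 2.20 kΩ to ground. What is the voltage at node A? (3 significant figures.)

V_A ≈ 3.62 V

Looking into the second stage from A: R3 + R4 = 4.870 kΩ appears in parallel with R2.
Effective lower resistance at A: R2 ‖ 4.870 = 3.846 kΩ.
V_A = 30.2 × 3.846/(28.2 + 3.846) = 3.625 V.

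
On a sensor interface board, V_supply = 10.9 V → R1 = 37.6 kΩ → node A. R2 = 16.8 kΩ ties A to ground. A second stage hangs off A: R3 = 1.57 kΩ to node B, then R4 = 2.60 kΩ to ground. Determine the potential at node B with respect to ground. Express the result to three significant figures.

Node A sees R2 in parallel with the series input of stage 2, R3 + R4 = 4.170 kΩ.
Effective lower resistance at A: R2 ‖ 4.170 = 3.341 kΩ.
So V_A = 10.9 × 0.08160 = 0.8894 V.
V_B = V_A × 0.6235 = 0.5546 V.

V_B ≈ 0.555 V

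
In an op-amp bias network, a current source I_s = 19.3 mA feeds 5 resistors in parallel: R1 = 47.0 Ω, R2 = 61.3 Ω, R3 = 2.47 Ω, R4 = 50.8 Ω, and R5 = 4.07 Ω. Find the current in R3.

Conductances: ΣG = 1/47.0 + 1/61.3 + 1/2.47 + 1/50.8 + 1/4.07 = 0.7078 (1/Ω).
Current divider: I(R3) = I_s · G_k/ΣG = 19.3 × (0.4049/0.7078) = 19.3 × 0.5720 = 11.04 mA.

I ≈ 11.0 mA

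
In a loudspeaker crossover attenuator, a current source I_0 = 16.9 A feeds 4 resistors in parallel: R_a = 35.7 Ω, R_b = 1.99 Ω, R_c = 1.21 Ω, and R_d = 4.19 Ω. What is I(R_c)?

Total conductance ΣG = 1/35.7 + 1/1.99 + 1/1.21 + 1/4.19 = 1.596 (units of 1/Ω).
Current divider: I(R_c) = I_0 · G_k/ΣG = 16.9 × (0.8264/1.596) = 16.9 × 0.5179 = 8.753 A.

I ≈ 8.75 A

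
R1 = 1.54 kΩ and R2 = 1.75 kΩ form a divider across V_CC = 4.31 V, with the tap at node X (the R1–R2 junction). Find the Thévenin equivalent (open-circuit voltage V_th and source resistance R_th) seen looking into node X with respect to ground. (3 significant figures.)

Open-circuit (no load on X): V_th = V_CC · R2/(R1 + R2) = 4.31 × 1.75/(1.540 + 1.75) = 2.293 V.
Zeroing V_CC shorts the top of R1 to ground, so R_th = R1 ‖ R2 = 0.8191 kΩ.

V_th ≈ 2.29 V, R_th ≈ 0.819 kΩ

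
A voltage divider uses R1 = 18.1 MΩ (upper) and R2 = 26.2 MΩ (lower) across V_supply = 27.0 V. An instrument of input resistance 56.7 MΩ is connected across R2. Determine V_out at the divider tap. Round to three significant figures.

First combine the lower leg with the load: R2 ‖ R_L = 17.92 MΩ.
Now apply the divider: V_out = 27.0 × 0.4975 = 13.43 V.

V_out ≈ 13.4 V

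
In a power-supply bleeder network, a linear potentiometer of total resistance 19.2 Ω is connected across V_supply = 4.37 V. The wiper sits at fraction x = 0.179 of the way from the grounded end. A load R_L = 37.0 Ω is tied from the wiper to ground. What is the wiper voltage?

Lower segment x·R_p = 3.437 Ω; upper segment (1−x)·R_p = 15.76 Ω.
Lower segment in parallel with the load: 3.437 ‖ 37.0 = 3.145 Ω.
Loaded-divider output: V_out = 4.37 × 0.1663 = 0.7268 V.
(Unloaded: V_out = x·V_supply = 0.782 V.)

V_out ≈ 0.727 V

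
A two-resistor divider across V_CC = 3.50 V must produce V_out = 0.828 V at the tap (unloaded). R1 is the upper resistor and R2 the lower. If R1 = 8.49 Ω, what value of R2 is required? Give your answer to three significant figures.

R2 ≈ 2.63 Ω

V_out/V_CC = R2/(R1+R2) = 0.2366.
So R2 = R1 · V_out/(V_CC − V_out) = 8.49 × 0.828/(3.50 − 0.828) = 8.49 × 0.3099 = 2.631 Ω.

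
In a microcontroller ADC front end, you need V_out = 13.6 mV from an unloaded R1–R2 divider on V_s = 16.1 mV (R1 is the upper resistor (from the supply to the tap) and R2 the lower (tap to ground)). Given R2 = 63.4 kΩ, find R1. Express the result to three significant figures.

R1 ≈ 11.7 kΩ

The divider ratio is R2/(R1+R2) = 13.6/16.1 = 0.8447.
R1 = R2·(1/k − 1) = 63.4 × 0.1838 = 11.65 kΩ.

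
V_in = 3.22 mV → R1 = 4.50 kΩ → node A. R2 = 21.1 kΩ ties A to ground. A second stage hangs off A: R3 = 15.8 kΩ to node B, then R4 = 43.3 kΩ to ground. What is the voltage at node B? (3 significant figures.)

Looking into the second stage from A: R3 + R4 = 59.10 kΩ appears in parallel with R2.
R2 ‖ (R3+R4) = 15.55 kΩ.
First divider: V_A = V_in · 15.55/(4.50 + 15.55) = 2.497 mV.
V_B = V_A × 0.7327 = 1.830 mV.

V_B ≈ 1.83 mV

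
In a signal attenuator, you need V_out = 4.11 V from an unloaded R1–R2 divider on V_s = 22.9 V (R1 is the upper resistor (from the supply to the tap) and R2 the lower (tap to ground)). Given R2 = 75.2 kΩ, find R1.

R1 ≈ 344 kΩ

The divider ratio is R2/(R1+R2) = 4.11/22.9 = 0.1795.
R1 = R2·(1/k − 1) = 75.2 × 4.572 = 343.8 kΩ.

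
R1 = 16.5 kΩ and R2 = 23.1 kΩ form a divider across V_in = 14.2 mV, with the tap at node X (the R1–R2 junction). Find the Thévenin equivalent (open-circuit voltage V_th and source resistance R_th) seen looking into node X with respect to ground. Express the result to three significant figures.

V_th ≈ 8.28 mV, R_th ≈ 9.62 kΩ

V_th is the unloaded tap voltage: V_in · R2/(R1+R2) = 14.2 × 0.5833 = 8.283 mV.
With V_in suppressed (replaced by a short), R_th = R1 ‖ R2 = (16.50 × 23.1)/(16.50 + 23.1) = 9.625 kΩ.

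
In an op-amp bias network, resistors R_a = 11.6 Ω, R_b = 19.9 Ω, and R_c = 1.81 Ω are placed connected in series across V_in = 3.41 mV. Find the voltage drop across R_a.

ΣR = 11.6 + 19.9 + 1.81 = 33.31 Ω.
By the voltage-divider rule, V = 3.41 × 11.60/33.31 = 1.188 mV.

V ≈ 1.19 mV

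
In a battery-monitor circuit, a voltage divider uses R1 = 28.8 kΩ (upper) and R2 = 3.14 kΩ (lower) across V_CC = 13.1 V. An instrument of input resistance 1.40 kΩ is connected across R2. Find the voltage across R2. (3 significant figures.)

V_out ≈ 0.426 V

First combine the lower leg with the load: R2 ‖ R_L = 0.9683 kΩ.
Voltage divider with the loaded lower leg: V_out = 13.1 × 0.9683/(28.8 + 0.9683) = 13.1 × 0.03253 = 0.4261 V.
(Unloaded it would be 1.29 V; the load pulls it down.)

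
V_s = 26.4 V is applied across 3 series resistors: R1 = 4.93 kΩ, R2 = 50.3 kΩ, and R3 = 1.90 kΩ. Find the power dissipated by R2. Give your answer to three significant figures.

The common current is I = 26.4/57.13 = 0.4621 mA.
P = I²R = 0.2135 × 50.3 = 10.74 mW.

P ≈ 10.7 mW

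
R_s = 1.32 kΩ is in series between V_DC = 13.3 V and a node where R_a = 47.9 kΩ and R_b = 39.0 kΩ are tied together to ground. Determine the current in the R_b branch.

I ≈ 0.321 mA

Parallel bank: R_p = 1/(1/47.9 + 1/39.0) = 21.50 kΩ.
V_A = 13.3 × 21.50/22.82 = 12.53 V.
Branch current I = V_A/R_b = 12.53/39.0 = 0.3213 mA.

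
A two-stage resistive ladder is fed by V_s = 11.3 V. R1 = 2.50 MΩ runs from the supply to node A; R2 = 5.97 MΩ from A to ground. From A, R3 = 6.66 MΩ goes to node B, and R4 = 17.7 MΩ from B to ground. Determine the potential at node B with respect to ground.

V_B ≈ 5.40 V

Node A sees R2 in parallel with the series input of stage 2, R3 + R4 = 24.36 MΩ.
R2 ‖ (R3+R4) = 4.795 MΩ.
V_A = 11.3 × 4.795/(2.50 + 4.795) = 7.427 V.
V_B = V_A × 0.7266 = 5.397 V.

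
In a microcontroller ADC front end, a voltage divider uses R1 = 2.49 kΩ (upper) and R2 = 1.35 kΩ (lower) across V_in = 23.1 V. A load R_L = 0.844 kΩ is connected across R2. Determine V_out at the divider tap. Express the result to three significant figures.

R2 ‖ R_L = (1.35 × 0.844)/(1.35 + 0.844) = 0.5193 kΩ.
Voltage divider with the loaded lower leg: V_out = 23.1 × 0.5193/(2.49 + 0.5193) = 23.1 × 0.1726 = 3.986 V.

V_out ≈ 3.99 V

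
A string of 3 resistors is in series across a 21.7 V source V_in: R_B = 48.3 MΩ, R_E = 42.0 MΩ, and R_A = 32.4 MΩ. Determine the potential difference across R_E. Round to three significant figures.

V ≈ 7.43 V

ΣR = 48.3 + 42.0 + 32.4 = 122.7 MΩ.
By the voltage-divider rule, V = 21.7 × 42.00/122.7 = 7.428 V.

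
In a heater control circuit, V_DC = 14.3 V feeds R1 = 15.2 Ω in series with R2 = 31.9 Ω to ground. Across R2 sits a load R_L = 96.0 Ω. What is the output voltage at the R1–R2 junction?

R2 ‖ R_L = (31.9 × 96.0)/(31.9 + 96.0) = 23.94 Ω.
Now apply the divider: V_out = 14.3 × 0.6117 = 8.747 V.

V_out ≈ 8.75 V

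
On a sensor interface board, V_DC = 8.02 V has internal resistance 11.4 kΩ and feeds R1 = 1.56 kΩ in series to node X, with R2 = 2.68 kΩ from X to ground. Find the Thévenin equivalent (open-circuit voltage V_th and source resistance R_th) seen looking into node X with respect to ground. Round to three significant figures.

V_th ≈ 1.37 V, R_th ≈ 2.22 kΩ

R1' = 11.4 + 1.56 = 12.96 kΩ (source resistance + R1).
V_th is the unloaded tap voltage: V_DC · R2/(R1'+R2) = 8.02 × 0.1714 = 1.374 V.
With V_DC suppressed (replaced by a short), R_th = R1' ‖ R2 = (12.96 × 2.68)/(12.96 + 2.68) = 2.221 kΩ.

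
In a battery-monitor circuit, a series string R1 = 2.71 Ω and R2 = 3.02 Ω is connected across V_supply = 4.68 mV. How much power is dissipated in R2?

Series current I = V_supply/ΣR = 4.68/5.730 = 0.8168 mA.
P(R2) = I²·R2 = (0.8168)² × 3.02 = 2.015 µW.

P ≈ 2.01 µW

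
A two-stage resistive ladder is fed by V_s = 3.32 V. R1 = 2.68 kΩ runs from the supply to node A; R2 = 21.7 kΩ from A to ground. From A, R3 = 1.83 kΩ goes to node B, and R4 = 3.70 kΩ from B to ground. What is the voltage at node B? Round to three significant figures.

The second stage (R3 + R4 = 5.530 kΩ) loads node A in parallel with R2.
Effective lower resistance at A: R2 ‖ 5.530 = 4.407 kΩ.
So V_A = 3.32 × 0.6218 = 2.065 V.
V_B = V_A × 0.6691 = 1.381 V.

V_B ≈ 1.38 V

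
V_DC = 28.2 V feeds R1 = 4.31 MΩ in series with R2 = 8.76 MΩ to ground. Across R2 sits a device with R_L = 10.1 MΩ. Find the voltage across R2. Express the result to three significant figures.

The load sits in parallel with R2, giving an effective lower resistance R2' = R2·R_L/(R2+R_L) = 4.691 MΩ.
Now apply the divider: V_out = 28.2 × 0.5212 = 14.70 V.
(Unloaded it would be 18.9 V; the load pulls it down.)

V_out ≈ 14.7 V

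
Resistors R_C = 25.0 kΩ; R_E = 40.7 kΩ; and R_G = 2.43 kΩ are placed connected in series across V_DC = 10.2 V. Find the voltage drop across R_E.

V ≈ 6.09 V

ΣR = 25.0 + 40.7 + 2.43 = 68.13 kΩ.
By the voltage-divider rule, V = 10.2 × 40.70/68.13 = 6.093 V.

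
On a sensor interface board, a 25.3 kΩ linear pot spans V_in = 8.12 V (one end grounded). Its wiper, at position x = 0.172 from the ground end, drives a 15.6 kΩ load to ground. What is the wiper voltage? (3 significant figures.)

V_out ≈ 1.13 V

Lower segment x·R_p = 4.352 kΩ; upper segment (1−x)·R_p = 20.95 kΩ.
Lower segment in parallel with the load: 4.352 ‖ 15.6 = 3.402 kΩ.
V_out = 8.12 × 3.402/(20.95 + 3.402) = 1.135 V.
(Unloaded: V_out = x·V_in = 1.40 V.)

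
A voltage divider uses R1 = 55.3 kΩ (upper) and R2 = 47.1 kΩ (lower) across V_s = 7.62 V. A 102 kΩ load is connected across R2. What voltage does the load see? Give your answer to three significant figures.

R2 ‖ R_L = (47.1 × 102)/(47.1 + 102) = 32.22 kΩ.
Now apply the divider: V_out = 7.62 × 0.3682 = 2.805 V.

V_out ≈ 2.81 V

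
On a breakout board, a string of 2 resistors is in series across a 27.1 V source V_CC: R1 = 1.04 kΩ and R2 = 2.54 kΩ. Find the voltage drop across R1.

V ≈ 7.87 V

Series total: ΣR = 1.04 + 2.54 = 3.580 kΩ.
Voltage divider: V = V_CC · (1.040 / 3.580) = 27.1 × 0.2905 = 7.873 V.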